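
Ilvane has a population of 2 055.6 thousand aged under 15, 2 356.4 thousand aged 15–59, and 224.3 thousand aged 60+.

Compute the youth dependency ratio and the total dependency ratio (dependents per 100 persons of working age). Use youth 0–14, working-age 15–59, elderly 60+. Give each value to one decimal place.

Youth dependency ratio = 2 055.6 / 2 356.4 × 100 = 87.2
Total dependency ratio = (2 055.6 + 224.3) / 2 356.4 × 100 = 2 279.9 / 2 356.4 × 100 = 96.8

Youth dependency ratio: 87.2
Total dependency ratio: 96.8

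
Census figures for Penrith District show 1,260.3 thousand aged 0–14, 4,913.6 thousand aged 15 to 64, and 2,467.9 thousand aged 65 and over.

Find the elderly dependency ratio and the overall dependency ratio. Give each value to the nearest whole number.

Old-age dependency ratio: 50
Total dependency ratio: 76

Old-age dependency ratio = 2,467.9 / 4,913.6 × 100 = 50
Total dependency ratio = (1,260.3 + 2,467.9) / 4,913.6 × 100 = 3,728.2 / 4,913.6 × 100 = 76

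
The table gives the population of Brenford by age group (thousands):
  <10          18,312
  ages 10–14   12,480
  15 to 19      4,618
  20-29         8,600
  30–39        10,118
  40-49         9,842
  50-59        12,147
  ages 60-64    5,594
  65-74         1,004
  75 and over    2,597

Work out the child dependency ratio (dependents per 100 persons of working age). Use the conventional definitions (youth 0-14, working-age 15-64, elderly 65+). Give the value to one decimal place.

Youth dependency ratio: 60.5

0–14: 18,312 + 12,480 = 30,792
15–64: 4,618 + 8,600 + 10,118 + 9,842 + 12,147 + 5,594 = 50,919
65+: 1,004 + 2,597 = 3,601
Youth dependency ratio = 30,792 / 50,919 × 100 = 60.5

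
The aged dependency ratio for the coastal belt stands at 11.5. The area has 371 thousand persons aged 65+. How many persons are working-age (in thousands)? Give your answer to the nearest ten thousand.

Working-age: 3230

Old-age dependency ratio = elderly / working-age × 100
11.5 = 371 / W × 100
⇒ 3230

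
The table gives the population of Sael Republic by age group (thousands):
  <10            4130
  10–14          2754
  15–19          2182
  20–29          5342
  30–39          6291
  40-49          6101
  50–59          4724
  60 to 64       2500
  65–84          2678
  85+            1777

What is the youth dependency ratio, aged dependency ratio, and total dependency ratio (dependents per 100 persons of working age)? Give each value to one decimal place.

Youth dependency ratio: 25.4
Old-age dependency ratio: 16.4
Total dependency ratio: 41.8

0–14: 4130 + 2754 = 6884
15–64: 2182 + 5342 + 6291 + 6101 + 4724 + 2500 = 27140
65+: 2678 + 1777 = 4455
Youth dependency ratio = 6884 / 27140 × 100 = 25.4
Old-age dependency ratio = 4455 / 27140 × 100 = 16.4
Total dependency ratio = (6884 + 4455) / 27140 × 100 = 11339 / 27140 × 100 = 41.8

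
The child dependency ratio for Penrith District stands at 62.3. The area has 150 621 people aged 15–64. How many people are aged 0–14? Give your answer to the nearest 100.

Aged 0–14: 93 800

Youth dependency ratio = youth / working-age × 100
62.3 = Y / 150 621 × 100
⇒ 93 800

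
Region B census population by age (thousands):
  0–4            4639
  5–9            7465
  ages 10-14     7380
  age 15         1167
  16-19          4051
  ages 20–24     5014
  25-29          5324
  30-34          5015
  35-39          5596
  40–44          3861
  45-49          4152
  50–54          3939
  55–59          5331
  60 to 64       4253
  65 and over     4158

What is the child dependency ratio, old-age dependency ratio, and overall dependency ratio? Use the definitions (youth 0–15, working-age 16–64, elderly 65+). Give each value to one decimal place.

Youth dependency ratio: 44.4
Old-age dependency ratio: 8.9
Total dependency ratio: 53.3

0–15: 4639 + 7465 + 7380 + 1167 = 20651
16–64: 4051 + 5014 + 5324 + 5015 + 5596 + 3861 + 4152 + 3939 + 5331 + 4253 = 46536
65+: 4158
Youth dependency ratio = 20651 / 46536 × 100 = 44.4
Old-age dependency ratio = 4158 / 46536 × 100 = 8.9
Total dependency ratio = (20651 + 4158) / 46536 × 100 = 24809 / 46536 × 100 = 53.3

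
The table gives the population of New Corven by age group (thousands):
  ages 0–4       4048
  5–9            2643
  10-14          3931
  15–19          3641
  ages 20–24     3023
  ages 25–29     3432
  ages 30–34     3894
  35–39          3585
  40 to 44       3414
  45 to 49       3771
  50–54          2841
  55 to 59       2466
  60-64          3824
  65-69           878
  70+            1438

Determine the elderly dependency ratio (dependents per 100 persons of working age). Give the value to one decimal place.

0–14: 4048 + 2643 + 3931 = 10622
15–64: 3641 + 3023 + 3432 + 3894 + 3585 + 3414 + 3771 + 2841 + 2466 + 3824 = 33891
65+: 878 + 1438 = 2316
Old-age dependency ratio = 2316 / 33891 × 100 = 6.8

Old-age dependency ratio: 6.8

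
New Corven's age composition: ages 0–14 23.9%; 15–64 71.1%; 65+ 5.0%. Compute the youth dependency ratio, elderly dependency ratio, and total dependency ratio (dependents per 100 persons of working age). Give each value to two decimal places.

Youth dependency ratio: 33.61
Old-age dependency ratio: 7.03
Total dependency ratio: 40.65

Youth dependency ratio = 23.9 / 71.1 × 100 = 33.61
Old-age dependency ratio = 5.0 / 71.1 × 100 = 7.03
Total dependency ratio = (23.9 + 5.0) / 71.1 × 100 = 28.9 / 71.1 × 100 = 40.65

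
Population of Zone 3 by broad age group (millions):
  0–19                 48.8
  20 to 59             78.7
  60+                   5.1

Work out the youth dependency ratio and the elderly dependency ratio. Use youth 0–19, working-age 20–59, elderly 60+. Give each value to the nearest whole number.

Youth dependency ratio = 48.8 / 78.7 × 100 = 62
Old-age dependency ratio = 5.1 / 78.7 × 100 = 6

Youth dependency ratio: 62
Old-age dependency ratio: 6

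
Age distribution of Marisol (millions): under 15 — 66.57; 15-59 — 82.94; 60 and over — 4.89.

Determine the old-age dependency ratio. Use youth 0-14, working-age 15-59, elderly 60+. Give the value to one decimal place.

Old-age dependency ratio: 5.9

Old-age dependency ratio = 4.89 / 82.94 × 100 = 5.9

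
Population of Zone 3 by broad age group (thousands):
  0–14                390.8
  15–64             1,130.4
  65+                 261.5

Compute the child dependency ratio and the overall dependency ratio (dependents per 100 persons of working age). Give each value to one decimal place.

Youth dependency ratio = 390.8 / 1,130.4 × 100 = 34.6
Total dependency ratio = (390.8 + 261.5) / 1,130.4 × 100 = 652.3 / 1,130.4 × 100 = 57.7

Youth dependency ratio: 34.6
Total dependency ratio: 57.7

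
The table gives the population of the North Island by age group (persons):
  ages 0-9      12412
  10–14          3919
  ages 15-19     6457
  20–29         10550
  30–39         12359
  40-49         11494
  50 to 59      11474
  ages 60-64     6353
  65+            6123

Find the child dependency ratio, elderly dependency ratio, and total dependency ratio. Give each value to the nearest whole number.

Youth dependency ratio: 28
Old-age dependency ratio: 10
Total dependency ratio: 38

0–14: 12412 + 3919 = 16331
15–64: 6457 + 10550 + 12359 + 11494 + 11474 + 6353 = 58687
65+: 6123
Youth dependency ratio = 16331 / 58687 × 100 = 28
Old-age dependency ratio = 6123 / 58687 × 100 = 10
Total dependency ratio = (16331 + 6123) / 58687 × 100 = 22454 / 58687 × 100 = 38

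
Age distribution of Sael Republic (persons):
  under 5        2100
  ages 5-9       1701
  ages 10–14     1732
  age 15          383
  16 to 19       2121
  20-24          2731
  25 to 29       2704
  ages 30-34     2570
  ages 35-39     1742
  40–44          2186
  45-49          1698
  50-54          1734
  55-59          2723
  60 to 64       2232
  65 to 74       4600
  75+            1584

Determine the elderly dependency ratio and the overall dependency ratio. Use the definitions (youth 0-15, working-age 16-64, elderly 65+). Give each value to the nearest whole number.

Old-age dependency ratio: 28
Total dependency ratio: 54

0–15: 2100 + 1701 + 1732 + 383 = 5916
16–64: 2121 + 2731 + 2704 + 2570 + 1742 + 2186 + 1698 + 1734 + 2723 + 2232 = 22441
65+: 4600 + 1584 = 6184
Old-age dependency ratio = 6184 / 22441 × 100 = 28
Total dependency ratio = (5916 + 6184) / 22441 × 100 = 12100 / 22441 × 100 = 54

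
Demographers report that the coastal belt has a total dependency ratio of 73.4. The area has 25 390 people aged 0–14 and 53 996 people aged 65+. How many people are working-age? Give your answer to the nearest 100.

Total dependency ratio = (youth + elderly) / working-age × 100
73.4 = (25 390 + 53 996) / W × 100
⇒ 108 200

Working-age: 108 200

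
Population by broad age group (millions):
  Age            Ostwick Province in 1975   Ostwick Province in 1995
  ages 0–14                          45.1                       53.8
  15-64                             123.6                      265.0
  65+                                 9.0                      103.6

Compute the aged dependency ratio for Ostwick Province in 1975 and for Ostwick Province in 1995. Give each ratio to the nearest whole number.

Ostwick Province in 1975: 9.0 / 123.6 × 100 = 7
Ostwick Province in 1995: 103.6 / 265.0 × 100 = 39

Ostwick Province in 1975: 7
Ostwick Province in 1995: 39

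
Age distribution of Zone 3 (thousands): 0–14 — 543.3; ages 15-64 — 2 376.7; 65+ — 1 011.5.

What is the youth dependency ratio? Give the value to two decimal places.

Youth dependency ratio = 543.3 / 2 376.7 × 100 = 22.86

Youth dependency ratio: 22.86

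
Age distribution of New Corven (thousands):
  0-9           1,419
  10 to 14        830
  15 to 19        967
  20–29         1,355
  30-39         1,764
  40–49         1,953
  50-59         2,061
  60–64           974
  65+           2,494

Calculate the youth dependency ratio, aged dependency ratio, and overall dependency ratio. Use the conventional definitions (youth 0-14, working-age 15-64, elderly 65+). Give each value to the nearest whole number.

Youth dependency ratio: 25
Old-age dependency ratio: 27
Total dependency ratio: 52

0–14: 1,419 + 830 = 2,249
15–64: 967 + 1,355 + 1,764 + 1,953 + 2,061 + 974 = 9,074
65+: 2,494
Youth dependency ratio = 2,249 / 9,074 × 100 = 25
Old-age dependency ratio = 2,494 / 9,074 × 100 = 27
Total dependency ratio = (2,249 + 2,494) / 9,074 × 100 = 4,743 / 9,074 × 100 = 52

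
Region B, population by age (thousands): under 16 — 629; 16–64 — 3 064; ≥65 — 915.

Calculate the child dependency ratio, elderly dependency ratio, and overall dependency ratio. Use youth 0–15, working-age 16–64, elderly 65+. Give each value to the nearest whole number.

Youth dependency ratio: 21
Old-age dependency ratio: 30
Total dependency ratio: 50

Youth dependency ratio = 629 / 3 064 × 100 = 21
Old-age dependency ratio = 915 / 3 064 × 100 = 30
Total dependency ratio = (629 + 915) / 3 064 × 100 = 1 544 / 3 064 × 100 = 50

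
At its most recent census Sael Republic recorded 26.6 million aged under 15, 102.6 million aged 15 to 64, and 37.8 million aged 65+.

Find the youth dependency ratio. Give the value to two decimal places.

Youth dependency ratio = 26.6 / 102.6 × 100 = 25.93

Youth dependency ratio: 25.93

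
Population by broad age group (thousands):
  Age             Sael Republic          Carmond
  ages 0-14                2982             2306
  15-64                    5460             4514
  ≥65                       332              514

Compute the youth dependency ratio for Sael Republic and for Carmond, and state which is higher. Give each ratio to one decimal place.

Sael Republic: 54.6
Carmond: 51.1
Higher: Sael Republic

Sael Republic: 2982 / 5460 × 100 = 54.6
Carmond: 2306 / 4514 × 100 = 51.1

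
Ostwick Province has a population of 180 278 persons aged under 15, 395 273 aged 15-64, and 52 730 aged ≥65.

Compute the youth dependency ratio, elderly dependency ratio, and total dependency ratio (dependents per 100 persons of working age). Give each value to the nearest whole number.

Youth dependency ratio: 46
Old-age dependency ratio: 13
Total dependency ratio: 59

Youth dependency ratio = 180 278 / 395 273 × 100 = 46
Old-age dependency ratio = 52 730 / 395 273 × 100 = 13
Total dependency ratio = (180 278 + 52 730) / 395 273 × 100 = 233 008 / 395 273 × 100 = 59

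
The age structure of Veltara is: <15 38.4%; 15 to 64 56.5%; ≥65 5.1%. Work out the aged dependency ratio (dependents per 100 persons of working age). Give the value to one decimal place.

Old-age dependency ratio: 9.0

Old-age dependency ratio = 5.1 / 56.5 × 100 = 9.0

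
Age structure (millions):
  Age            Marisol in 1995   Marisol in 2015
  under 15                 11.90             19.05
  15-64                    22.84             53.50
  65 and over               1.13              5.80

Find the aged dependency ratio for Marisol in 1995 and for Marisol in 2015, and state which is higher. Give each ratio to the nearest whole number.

Marisol in 1995: 1.13 / 22.84 × 100 = 5
Marisol in 2015: 5.80 / 53.50 × 100 = 11

Marisol in 1995: 5
Marisol in 2015: 11
Higher: Marisol in 2015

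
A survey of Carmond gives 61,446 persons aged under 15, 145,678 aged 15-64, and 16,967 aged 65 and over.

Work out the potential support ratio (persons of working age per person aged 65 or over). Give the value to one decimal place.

Potential support ratio: 8.6

Potential support ratio = 145,678 / 16,967 = 8.6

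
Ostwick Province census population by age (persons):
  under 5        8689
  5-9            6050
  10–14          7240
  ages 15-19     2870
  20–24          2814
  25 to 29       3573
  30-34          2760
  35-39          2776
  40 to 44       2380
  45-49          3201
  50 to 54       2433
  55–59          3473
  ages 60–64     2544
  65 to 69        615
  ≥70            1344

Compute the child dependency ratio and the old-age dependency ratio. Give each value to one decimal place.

0–14: 8689 + 6050 + 7240 = 21979
15–64: 2870 + 2814 + 3573 + 2760 + 2776 + 2380 + 3201 + 2433 + 3473 + 2544 = 28824
65+: 615 + 1344 = 1959
Youth dependency ratio = 21979 / 28824 × 100 = 76.3
Old-age dependency ratio = 1959 / 28824 × 100 = 6.8

Youth dependency ratio: 76.3
Old-age dependency ratio: 6.8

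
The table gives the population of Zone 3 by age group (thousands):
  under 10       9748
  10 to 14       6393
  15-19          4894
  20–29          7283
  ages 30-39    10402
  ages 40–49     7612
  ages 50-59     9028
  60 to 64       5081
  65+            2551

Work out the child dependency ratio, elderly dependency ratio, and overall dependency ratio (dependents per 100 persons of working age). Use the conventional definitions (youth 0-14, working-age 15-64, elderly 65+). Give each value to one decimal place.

0–14: 9748 + 6393 = 16141
15–64: 4894 + 7283 + 10402 + 7612 + 9028 + 5081 = 44300
65+: 2551
Youth dependency ratio = 16141 / 44300 × 100 = 36.4
Old-age dependency ratio = 2551 / 44300 × 100 = 5.8
Total dependency ratio = (16141 + 2551) / 44300 × 100 = 18692 / 44300 × 100 = 42.2

Youth dependency ratio: 36.4
Old-age dependency ratio: 5.8
Total dependency ratio: 42.2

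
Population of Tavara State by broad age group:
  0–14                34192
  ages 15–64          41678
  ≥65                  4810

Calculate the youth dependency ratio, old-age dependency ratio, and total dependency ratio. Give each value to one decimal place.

Youth dependency ratio = 34192 / 41678 × 100 = 82.0
Old-age dependency ratio = 4810 / 41678 × 100 = 11.5
Total dependency ratio = (34192 + 4810) / 41678 × 100 = 39002 / 41678 × 100 = 93.6

Youth dependency ratio: 82.0
Old-age dependency ratio: 11.5
Total dependency ratio: 93.6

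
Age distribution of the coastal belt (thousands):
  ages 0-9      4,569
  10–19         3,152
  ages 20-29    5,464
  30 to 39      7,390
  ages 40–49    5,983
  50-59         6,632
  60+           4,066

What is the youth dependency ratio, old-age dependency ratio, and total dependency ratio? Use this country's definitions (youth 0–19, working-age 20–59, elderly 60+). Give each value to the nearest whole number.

0–19: 4,569 + 3,152 = 7,721
20–59: 5,464 + 7,390 + 5,983 + 6,632 = 25,469
60+: 4,066
Youth dependency ratio = 7,721 / 25,469 × 100 = 30
Old-age dependency ratio = 4,066 / 25,469 × 100 = 16
Total dependency ratio = (7,721 + 4,066) / 25,469 × 100 = 11,787 / 25,469 × 100 = 46

Youth dependency ratio: 30
Old-age dependency ratio: 16
Total dependency ratio: 46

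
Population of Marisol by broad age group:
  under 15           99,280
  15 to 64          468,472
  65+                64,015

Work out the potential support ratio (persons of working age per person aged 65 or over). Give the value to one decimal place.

Potential support ratio = 468,472 / 64,015 = 7.3

Potential support ratio: 7.3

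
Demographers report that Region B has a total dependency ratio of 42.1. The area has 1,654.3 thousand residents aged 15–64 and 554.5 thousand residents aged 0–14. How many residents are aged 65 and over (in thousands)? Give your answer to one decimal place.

Total dependency ratio = (youth + elderly) / working-age × 100
42.1 = (554.5 + E) / 1,654.3 × 100
⇒ 142.0

Aged 65 and over: 142.0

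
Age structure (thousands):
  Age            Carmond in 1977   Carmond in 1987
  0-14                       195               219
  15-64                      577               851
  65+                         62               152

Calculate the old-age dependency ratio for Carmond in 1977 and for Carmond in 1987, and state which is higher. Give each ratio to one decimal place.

Carmond in 1977: 62 / 577 × 100 = 10.7
Carmond in 1987: 152 / 851 × 100 = 17.9

Carmond in 1977: 10.7
Carmond in 1987: 17.9
Higher: Carmond in 1987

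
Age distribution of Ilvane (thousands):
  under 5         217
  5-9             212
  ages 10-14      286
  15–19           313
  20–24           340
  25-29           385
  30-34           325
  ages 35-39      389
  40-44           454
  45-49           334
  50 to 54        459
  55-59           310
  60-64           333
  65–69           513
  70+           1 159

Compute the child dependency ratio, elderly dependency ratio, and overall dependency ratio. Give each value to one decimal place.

0–14: 217 + 212 + 286 = 715
15–64: 313 + 340 + 385 + 325 + 389 + 454 + 334 + 459 + 310 + 333 = 3 642
65+: 513 + 1 159 = 1 672
Youth dependency ratio = 715 / 3 642 × 100 = 19.6
Old-age dependency ratio = 1 672 / 3 642 × 100 = 45.9
Total dependency ratio = (715 + 1 672) / 3 642 × 100 = 2 387 / 3 642 × 100 = 65.5

Youth dependency ratio: 19.6
Old-age dependency ratio: 45.9
Total dependency ratio: 65.5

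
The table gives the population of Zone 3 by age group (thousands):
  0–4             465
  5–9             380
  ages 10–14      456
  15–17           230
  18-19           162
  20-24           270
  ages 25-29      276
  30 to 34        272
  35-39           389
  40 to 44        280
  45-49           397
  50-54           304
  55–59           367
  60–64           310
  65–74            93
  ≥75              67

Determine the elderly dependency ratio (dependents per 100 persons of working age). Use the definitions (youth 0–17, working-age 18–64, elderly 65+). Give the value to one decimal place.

0–17: 465 + 380 + 456 + 230 = 1,531
18–64: 162 + 270 + 276 + 272 + 389 + 280 + 397 + 304 + 367 + 310 = 3,027
65+: 93 + 67 = 160
Old-age dependency ratio = 160 / 3,027 × 100 = 5.3

Old-age dependency ratio: 5.3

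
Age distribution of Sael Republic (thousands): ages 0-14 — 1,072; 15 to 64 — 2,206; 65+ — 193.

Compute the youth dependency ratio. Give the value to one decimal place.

Youth dependency ratio = 1,072 / 2,206 × 100 = 48.6

Youth dependency ratio: 48.6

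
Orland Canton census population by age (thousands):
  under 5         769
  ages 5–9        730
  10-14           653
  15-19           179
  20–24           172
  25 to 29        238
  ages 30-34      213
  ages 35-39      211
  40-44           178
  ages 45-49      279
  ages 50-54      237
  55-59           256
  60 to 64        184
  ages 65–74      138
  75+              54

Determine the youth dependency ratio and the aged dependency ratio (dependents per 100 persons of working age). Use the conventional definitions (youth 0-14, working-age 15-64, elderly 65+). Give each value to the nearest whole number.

0–14: 769 + 730 + 653 = 2,152
15–64: 179 + 172 + 238 + 213 + 211 + 178 + 279 + 237 + 256 + 184 = 2,147
65+: 138 + 54 = 192
Youth dependency ratio = 2,152 / 2,147 × 100 = 100
Old-age dependency ratio = 192 / 2,147 × 100 = 9

Youth dependency ratio: 100
Old-age dependency ratio: 9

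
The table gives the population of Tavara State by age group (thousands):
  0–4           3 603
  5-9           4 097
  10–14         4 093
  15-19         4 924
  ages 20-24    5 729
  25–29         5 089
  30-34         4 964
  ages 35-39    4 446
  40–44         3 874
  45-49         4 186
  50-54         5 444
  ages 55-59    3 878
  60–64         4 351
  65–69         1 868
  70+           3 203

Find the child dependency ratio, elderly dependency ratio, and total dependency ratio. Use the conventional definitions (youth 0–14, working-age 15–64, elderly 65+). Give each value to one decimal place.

0–14: 3 603 + 4 097 + 4 093 = 11 793
15–64: 4 924 + 5 729 + 5 089 + 4 964 + 4 446 + 3 874 + 4 186 + 5 444 + 3 878 + 4 351 = 46 885
65+: 1 868 + 3 203 = 5 071
Youth dependency ratio = 11 793 / 46 885 × 100 = 25.2
Old-age dependency ratio = 5 071 / 46 885 × 100 = 10.8
Total dependency ratio = (11 793 + 5 071) / 46 885 × 100 = 16 864 / 46 885 × 100 = 36.0

Youth dependency ratio: 25.2
Old-age dependency ratio: 10.8
Total dependency ratio: 36.0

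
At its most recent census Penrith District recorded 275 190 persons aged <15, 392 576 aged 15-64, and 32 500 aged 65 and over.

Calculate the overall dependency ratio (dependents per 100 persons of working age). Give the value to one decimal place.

Total dependency ratio: 78.4

Total dependency ratio = (275 190 + 32 500) / 392 576 × 100 = 307 690 / 392 576 × 100 = 78.4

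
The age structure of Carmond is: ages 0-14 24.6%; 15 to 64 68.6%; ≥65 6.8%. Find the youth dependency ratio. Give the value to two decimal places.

Youth dependency ratio: 35.86

Youth dependency ratio = 24.6 / 68.6 × 100 = 35.86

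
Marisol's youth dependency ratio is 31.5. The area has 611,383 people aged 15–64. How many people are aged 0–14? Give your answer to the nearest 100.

Youth dependency ratio = youth / working-age × 100
31.5 = Y / 611,383 × 100
⇒ 192,600

Aged 0–14: 192,600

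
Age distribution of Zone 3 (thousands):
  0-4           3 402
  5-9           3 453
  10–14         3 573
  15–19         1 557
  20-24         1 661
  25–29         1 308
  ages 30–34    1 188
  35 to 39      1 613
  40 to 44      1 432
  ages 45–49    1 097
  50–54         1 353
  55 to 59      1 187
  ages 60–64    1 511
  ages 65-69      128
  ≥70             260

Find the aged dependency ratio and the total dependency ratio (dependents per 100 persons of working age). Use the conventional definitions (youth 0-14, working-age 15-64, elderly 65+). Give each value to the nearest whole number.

0–14: 3 402 + 3 453 + 3 573 = 10 428
15–64: 1 557 + 1 661 + 1 308 + 1 188 + 1 613 + 1 432 + 1 097 + 1 353 + 1 187 + 1 511 = 13 907
65+: 128 + 260 = 388
Old-age dependency ratio = 388 / 13 907 × 100 = 3
Total dependency ratio = (10 428 + 388) / 13 907 × 100 = 10 816 / 13 907 × 100 = 78

Old-age dependency ratio: 3
Total dependency ratio: 78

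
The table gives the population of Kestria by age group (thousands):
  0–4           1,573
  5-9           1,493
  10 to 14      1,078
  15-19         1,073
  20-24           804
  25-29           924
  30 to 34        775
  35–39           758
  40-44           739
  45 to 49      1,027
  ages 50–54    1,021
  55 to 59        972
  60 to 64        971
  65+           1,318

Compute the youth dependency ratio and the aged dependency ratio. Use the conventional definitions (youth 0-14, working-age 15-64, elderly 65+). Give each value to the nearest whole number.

0–14: 1,573 + 1,493 + 1,078 = 4,144
15–64: 1,073 + 804 + 924 + 775 + 758 + 739 + 1,027 + 1,021 + 972 + 971 = 9,064
65+: 1,318
Youth dependency ratio = 4,144 / 9,064 × 100 = 46
Old-age dependency ratio = 1,318 / 9,064 × 100 = 15

Youth dependency ratio: 46
Old-age dependency ratio: 15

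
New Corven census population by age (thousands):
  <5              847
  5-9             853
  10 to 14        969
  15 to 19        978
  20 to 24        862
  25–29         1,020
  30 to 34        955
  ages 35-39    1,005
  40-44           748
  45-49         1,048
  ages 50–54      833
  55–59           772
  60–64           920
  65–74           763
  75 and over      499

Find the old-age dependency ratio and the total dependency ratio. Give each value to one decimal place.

0–14: 847 + 853 + 969 = 2,669
15–64: 978 + 862 + 1,020 + 955 + 1,005 + 748 + 1,048 + 833 + 772 + 920 = 9,141
65+: 763 + 499 = 1,262
Old-age dependency ratio = 1,262 / 9,141 × 100 = 13.8
Total dependency ratio = (2,669 + 1,262) / 9,141 × 100 = 3,931 / 9,141 × 100 = 43.0

Old-age dependency ratio: 13.8
Total dependency ratio: 43.0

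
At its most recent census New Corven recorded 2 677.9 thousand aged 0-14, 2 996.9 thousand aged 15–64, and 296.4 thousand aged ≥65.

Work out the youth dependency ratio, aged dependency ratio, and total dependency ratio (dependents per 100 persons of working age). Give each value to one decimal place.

Youth dependency ratio: 89.4
Old-age dependency ratio: 9.9
Total dependency ratio: 99.2

Youth dependency ratio = 2 677.9 / 2 996.9 × 100 = 89.4
Old-age dependency ratio = 296.4 / 2 996.9 × 100 = 9.9
Total dependency ratio = (2 677.9 + 296.4) / 2 996.9 × 100 = 2 974.3 / 2 996.9 × 100 = 99.2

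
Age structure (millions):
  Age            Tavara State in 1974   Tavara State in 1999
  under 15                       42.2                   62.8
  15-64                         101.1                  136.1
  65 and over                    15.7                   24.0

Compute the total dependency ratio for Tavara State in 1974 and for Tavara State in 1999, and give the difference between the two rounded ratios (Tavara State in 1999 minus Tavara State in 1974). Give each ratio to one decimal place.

Tavara State in 1974: 57.3
Tavara State in 1999: 63.8
Difference: +6.5

Tavara State in 1974: (42.2 + 15.7) / 101.1 × 100 = 57.9 / 101.1 × 100 = 57.3
Tavara State in 1999: (62.8 + 24.0) / 136.1 × 100 = 86.8 / 136.1 × 100 = 63.8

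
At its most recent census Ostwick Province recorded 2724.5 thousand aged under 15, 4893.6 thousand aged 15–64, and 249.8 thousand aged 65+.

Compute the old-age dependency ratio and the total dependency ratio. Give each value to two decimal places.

Old-age dependency ratio: 5.10
Total dependency ratio: 60.78

Old-age dependency ratio = 249.8 / 4893.6 × 100 = 5.10
Total dependency ratio = (2724.5 + 249.8) / 4893.6 × 100 = 2974.3 / 4893.6 × 100 = 60.78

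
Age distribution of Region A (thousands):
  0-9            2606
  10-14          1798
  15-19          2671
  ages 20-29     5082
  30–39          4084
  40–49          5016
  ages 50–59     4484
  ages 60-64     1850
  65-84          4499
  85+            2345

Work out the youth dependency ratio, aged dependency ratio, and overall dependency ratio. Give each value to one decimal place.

Youth dependency ratio: 19.0
Old-age dependency ratio: 29.5
Total dependency ratio: 48.5

0–14: 2606 + 1798 = 4404
15–64: 2671 + 5082 + 4084 + 5016 + 4484 + 1850 = 23187
65+: 4499 + 2345 = 6844
Youth dependency ratio = 4404 / 23187 × 100 = 19.0
Old-age dependency ratio = 6844 / 23187 × 100 = 29.5
Total dependency ratio = (4404 + 6844) / 23187 × 100 = 11248 / 23187 × 100 = 48.5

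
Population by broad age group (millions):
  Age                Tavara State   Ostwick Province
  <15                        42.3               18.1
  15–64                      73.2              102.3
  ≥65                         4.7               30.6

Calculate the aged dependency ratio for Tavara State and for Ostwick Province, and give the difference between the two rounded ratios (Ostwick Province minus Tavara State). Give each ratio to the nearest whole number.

Tavara State: 4.7 / 73.2 × 100 = 6
Ostwick Province: 30.6 / 102.3 × 100 = 30

Tavara State: 6
Ostwick Province: 30
Difference: +24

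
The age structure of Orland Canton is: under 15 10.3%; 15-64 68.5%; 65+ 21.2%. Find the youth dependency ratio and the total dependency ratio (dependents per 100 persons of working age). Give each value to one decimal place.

Youth dependency ratio = 10.3 / 68.5 × 100 = 15.0
Total dependency ratio = (10.3 + 21.2) / 68.5 × 100 = 31.5 / 68.5 × 100 = 46.0

Youth dependency ratio: 15.0
Total dependency ratio: 46.0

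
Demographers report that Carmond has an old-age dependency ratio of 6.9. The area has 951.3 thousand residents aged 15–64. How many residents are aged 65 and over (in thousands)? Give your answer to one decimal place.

Aged 65 and over: 65.6

Old-age dependency ratio = elderly / working-age × 100
6.9 = E / 951.3 × 100
⇒ 65.6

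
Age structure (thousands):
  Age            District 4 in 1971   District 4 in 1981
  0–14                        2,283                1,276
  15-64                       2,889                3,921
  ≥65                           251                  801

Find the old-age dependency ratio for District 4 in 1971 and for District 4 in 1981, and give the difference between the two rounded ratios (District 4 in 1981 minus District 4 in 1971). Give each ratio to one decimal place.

District 4 in 1971: 251 / 2,889 × 100 = 8.7
District 4 in 1981: 801 / 3,921 × 100 = 20.4

District 4 in 1971: 8.7
District 4 in 1981: 20.4
Difference: +11.7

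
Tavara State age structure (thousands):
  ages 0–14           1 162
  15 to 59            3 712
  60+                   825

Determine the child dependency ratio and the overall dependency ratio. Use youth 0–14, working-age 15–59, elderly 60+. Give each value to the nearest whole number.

Youth dependency ratio = 1 162 / 3 712 × 100 = 31
Total dependency ratio = (1 162 + 825) / 3 712 × 100 = 1 987 / 3 712 × 100 = 54

Youth dependency ratio: 31
Total dependency ratio: 54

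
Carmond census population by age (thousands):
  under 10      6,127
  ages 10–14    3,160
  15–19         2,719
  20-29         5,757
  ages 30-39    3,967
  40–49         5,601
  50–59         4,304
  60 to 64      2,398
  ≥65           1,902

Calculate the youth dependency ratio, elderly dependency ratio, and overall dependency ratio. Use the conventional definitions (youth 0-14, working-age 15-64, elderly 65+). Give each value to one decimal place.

0–14: 6,127 + 3,160 = 9,287
15–64: 2,719 + 5,757 + 3,967 + 5,601 + 4,304 + 2,398 = 24,746
65+: 1,902
Youth dependency ratio = 9,287 / 24,746 × 100 = 37.5
Old-age dependency ratio = 1,902 / 24,746 × 100 = 7.7
Total dependency ratio = (9,287 + 1,902) / 24,746 × 100 = 11,189 / 24,746 × 100 = 45.2

Youth dependency ratio: 37.5
Old-age dependency ratio: 7.7
Total dependency ratio: 45.2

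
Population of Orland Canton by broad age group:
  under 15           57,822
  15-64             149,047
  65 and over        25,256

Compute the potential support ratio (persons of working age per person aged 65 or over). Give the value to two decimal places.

Potential support ratio = 149,047 / 25,256 = 5.90

Potential support ratio: 5.90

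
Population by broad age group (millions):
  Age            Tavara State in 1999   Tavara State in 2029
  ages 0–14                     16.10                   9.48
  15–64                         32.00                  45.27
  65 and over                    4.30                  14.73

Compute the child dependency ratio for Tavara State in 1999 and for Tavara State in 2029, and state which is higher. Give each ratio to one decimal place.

Tavara State in 1999: 50.3
Tavara State in 2029: 20.9
Higher: Tavara State in 1999

Tavara State in 1999: 16.10 / 32.00 × 100 = 50.3
Tavara State in 2029: 9.48 / 45.27 × 100 = 20.9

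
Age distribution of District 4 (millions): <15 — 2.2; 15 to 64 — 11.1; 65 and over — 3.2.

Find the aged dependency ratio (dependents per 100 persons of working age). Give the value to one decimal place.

Old-age dependency ratio = 3.2 / 11.1 × 100 = 28.8

Old-age dependency ratio: 28.8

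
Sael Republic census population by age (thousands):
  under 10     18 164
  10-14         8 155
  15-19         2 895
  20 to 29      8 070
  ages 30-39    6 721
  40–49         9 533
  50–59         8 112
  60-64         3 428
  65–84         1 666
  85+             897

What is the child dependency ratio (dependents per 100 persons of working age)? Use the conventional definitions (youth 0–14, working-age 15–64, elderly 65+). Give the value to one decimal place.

Youth dependency ratio: 67.9

0–14: 18 164 + 8 155 = 26 319
15–64: 2 895 + 8 070 + 6 721 + 9 533 + 8 112 + 3 428 = 38 759
65+: 1 666 + 897 = 2 563
Youth dependency ratio = 26 319 / 38 759 × 100 = 67.9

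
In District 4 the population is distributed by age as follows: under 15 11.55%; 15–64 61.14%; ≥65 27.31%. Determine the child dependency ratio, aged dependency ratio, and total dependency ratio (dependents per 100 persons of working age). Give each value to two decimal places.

Youth dependency ratio: 18.89
Old-age dependency ratio: 44.67
Total dependency ratio: 63.56

Youth dependency ratio = 11.55 / 61.14 × 100 = 18.89
Old-age dependency ratio = 27.31 / 61.14 × 100 = 44.67
Total dependency ratio = (11.55 + 27.31) / 61.14 × 100 = 38.86 / 61.14 × 100 = 63.56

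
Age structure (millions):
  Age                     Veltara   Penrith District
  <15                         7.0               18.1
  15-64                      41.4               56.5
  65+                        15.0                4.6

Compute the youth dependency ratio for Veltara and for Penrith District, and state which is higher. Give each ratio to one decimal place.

Veltara: 16.9
Penrith District: 32.0
Higher: Penrith District

Veltara: 7.0 / 41.4 × 100 = 16.9
Penrith District: 18.1 / 56.5 × 100 = 32.0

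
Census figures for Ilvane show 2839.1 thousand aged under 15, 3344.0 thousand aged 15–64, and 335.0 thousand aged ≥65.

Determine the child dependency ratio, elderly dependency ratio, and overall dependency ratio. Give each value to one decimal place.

Youth dependency ratio = 2839.1 / 3344.0 × 100 = 84.9
Old-age dependency ratio = 335.0 / 3344.0 × 100 = 10.0
Total dependency ratio = (2839.1 + 335.0) / 3344.0 × 100 = 3174.1 / 3344.0 × 100 = 94.9

Youth dependency ratio: 84.9
Old-age dependency ratio: 10.0
Total dependency ratio: 94.9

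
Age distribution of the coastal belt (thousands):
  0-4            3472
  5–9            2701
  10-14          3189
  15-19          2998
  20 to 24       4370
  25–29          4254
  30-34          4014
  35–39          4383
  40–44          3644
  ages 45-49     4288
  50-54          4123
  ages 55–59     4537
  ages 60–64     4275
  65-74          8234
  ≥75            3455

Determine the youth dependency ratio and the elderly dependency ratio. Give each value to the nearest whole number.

Youth dependency ratio: 23
Old-age dependency ratio: 29

0–14: 3472 + 2701 + 3189 = 9362
15–64: 2998 + 4370 + 4254 + 4014 + 4383 + 3644 + 4288 + 4123 + 4537 + 4275 = 40886
65+: 8234 + 3455 = 11689
Youth dependency ratio = 9362 / 40886 × 100 = 23
Old-age dependency ratio = 11689 / 40886 × 100 = 29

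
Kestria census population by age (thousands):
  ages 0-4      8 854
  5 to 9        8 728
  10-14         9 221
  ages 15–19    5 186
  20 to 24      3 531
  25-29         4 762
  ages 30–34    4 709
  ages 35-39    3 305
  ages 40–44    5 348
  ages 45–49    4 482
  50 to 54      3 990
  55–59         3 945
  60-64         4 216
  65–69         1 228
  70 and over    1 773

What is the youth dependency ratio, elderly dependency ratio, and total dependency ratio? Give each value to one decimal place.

0–14: 8 854 + 8 728 + 9 221 = 26 803
15–64: 5 186 + 3 531 + 4 762 + 4 709 + 3 305 + 5 348 + 4 482 + 3 990 + 3 945 + 4 216 = 43 474
65+: 1 228 + 1 773 = 3 001
Youth dependency ratio = 26 803 / 43 474 × 100 = 61.7
Old-age dependency ratio = 3 001 / 43 474 × 100 = 6.9
Total dependency ratio = (26 803 + 3 001) / 43 474 × 100 = 29 804 / 43 474 × 100 = 68.6

Youth dependency ratio: 61.7
Old-age dependency ratio: 6.9
Total dependency ratio: 68.6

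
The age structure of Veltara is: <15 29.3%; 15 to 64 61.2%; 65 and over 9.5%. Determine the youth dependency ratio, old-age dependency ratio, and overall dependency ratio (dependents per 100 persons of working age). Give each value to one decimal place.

Youth dependency ratio = 29.3 / 61.2 × 100 = 47.9
Old-age dependency ratio = 9.5 / 61.2 × 100 = 15.5
Total dependency ratio = (29.3 + 9.5) / 61.2 × 100 = 38.8 / 61.2 × 100 = 63.4

Youth dependency ratio: 47.9
Old-age dependency ratio: 15.5
Total dependency ratio: 63.4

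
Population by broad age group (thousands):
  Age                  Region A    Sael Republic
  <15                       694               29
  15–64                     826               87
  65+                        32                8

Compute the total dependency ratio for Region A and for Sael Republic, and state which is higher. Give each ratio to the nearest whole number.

Region A: 88
Sael Republic: 43
Higher: Region A

Region A: (694 + 32) / 826 × 100 = 726 / 826 × 100 = 88
Sael Republic: (29 + 8) / 87 × 100 = 37 / 87 × 100 = 43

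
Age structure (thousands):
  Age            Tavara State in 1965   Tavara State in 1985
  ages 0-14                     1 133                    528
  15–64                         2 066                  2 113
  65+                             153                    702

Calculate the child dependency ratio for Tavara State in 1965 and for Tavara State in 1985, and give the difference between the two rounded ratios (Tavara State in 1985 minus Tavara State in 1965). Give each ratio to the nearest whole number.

Tavara State in 1965: 55
Tavara State in 1985: 25
Difference: -30

Tavara State in 1965: 1 133 / 2 066 × 100 = 55
Tavara State in 1985: 528 / 2 113 × 100 = 25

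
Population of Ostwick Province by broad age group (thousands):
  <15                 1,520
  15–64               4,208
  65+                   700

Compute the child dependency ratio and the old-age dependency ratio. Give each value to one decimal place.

Youth dependency ratio = 1,520 / 4,208 × 100 = 36.1
Old-age dependency ratio = 700 / 4,208 × 100 = 16.6

Youth dependency ratio: 36.1
Old-age dependency ratio: 16.6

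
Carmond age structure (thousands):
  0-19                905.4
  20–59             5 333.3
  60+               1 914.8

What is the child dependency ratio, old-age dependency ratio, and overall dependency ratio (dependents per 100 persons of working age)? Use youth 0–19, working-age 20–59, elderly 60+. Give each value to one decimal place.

Youth dependency ratio = 905.4 / 5 333.3 × 100 = 17.0
Old-age dependency ratio = 1 914.8 / 5 333.3 × 100 = 35.9
Total dependency ratio = (905.4 + 1 914.8) / 5 333.3 × 100 = 2 820.2 / 5 333.3 × 100 = 52.9

Youth dependency ratio: 17.0
Old-age dependency ratio: 35.9
Total dependency ratio: 52.9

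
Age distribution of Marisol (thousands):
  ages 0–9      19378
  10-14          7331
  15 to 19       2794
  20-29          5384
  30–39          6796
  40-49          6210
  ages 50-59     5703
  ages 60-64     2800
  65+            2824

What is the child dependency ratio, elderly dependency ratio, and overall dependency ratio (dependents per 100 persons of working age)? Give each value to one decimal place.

Youth dependency ratio: 90.0
Old-age dependency ratio: 9.5
Total dependency ratio: 99.5

0–14: 19378 + 7331 = 26709
15–64: 2794 + 5384 + 6796 + 6210 + 5703 + 2800 = 29687
65+: 2824
Youth dependency ratio = 26709 / 29687 × 100 = 90.0
Old-age dependency ratio = 2824 / 29687 × 100 = 9.5
Total dependency ratio = (26709 + 2824) / 29687 × 100 = 29533 / 29687 × 100 = 99.5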